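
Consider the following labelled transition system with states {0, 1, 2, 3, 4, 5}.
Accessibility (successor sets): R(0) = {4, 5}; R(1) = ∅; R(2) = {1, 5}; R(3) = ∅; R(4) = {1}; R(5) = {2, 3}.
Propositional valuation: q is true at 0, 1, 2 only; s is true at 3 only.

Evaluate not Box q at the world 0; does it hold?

At 0: Box q is false, so not Box q is true.
  At 0: Box q requires q at every successor {4, 5}.
    q fails at 4, so Box q is false at 0.

Yes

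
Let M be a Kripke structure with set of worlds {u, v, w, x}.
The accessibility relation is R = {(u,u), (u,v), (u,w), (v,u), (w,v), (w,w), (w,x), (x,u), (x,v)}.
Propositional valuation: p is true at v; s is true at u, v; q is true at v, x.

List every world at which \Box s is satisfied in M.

Let φ = \Box s. Evaluate φ at each world:
  u (successors {u, v, w}): φ is false.
  v (successors {u}): φ is true.
  w (successors {v, w, x}): φ is false.
  x (successors {u, v}): φ is true.
For instance, at x:
  At x: \Box s requires s at every successor {u, v}.
    At u: s is true.
    At v: s is true.
  So \Box s is true at x.
Satisfying worlds: {v, x}

v, x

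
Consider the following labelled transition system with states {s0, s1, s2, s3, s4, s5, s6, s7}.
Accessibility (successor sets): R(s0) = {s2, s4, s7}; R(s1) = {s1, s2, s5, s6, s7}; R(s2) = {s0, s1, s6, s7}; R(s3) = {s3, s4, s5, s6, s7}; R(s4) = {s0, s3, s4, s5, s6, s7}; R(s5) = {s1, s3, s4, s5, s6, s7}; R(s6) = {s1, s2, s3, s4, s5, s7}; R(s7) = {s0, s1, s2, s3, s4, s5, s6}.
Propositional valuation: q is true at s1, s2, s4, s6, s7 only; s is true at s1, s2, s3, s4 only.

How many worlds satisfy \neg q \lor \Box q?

Let φ = \neg q \lor \Box q. Evaluate φ at each world:
  s0 (successors {s2, s4, s7}): φ is true.
  s1 (successors {s1, s2, s5, s6, s7}): φ is false.
  s2 (successors {s0, s1, s6, s7}): φ is false.
  s3 (successors {s3, s4, s5, s6, s7}): φ is true.
  s4 (successors {s0, s3, s4, s5, s6, s7}): φ is false.
  s5 (successors {s1, s3, s4, s5, s6, s7}): φ is true.
  s6 (successors {s1, s2, s3, s4, s5, s7}): φ is false.
  s7 (successors {s0, s1, s2, s3, s4, s5, s6}): φ is false.
For instance, at s1:
  At s1: \neg q is false, \Box q is false, so \neg q \lor \Box q is false.
    At s1: \Box q requires q at every successor {s1, s2, s5, s6, s7}.
      q fails at s5, so \Box q is false at s1.
Satisfying worlds: {s0, s3, s5}

3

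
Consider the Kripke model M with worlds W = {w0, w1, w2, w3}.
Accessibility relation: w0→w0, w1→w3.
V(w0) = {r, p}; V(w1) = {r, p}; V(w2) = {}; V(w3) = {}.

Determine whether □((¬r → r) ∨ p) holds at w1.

At w1: □((¬r → r) ∨ p) requires (¬r → r) ∨ p at every successor {w3}.
  (¬r → r) ∨ p fails at w3, so □((¬r → r) ∨ p) is false at w1.

No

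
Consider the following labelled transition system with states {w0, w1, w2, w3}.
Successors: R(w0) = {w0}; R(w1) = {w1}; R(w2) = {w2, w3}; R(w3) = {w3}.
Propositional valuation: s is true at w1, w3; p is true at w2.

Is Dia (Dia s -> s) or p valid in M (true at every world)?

Yes

Let φ = Dia (Dia s -> s) or p. Evaluate φ at each world:
  w0 (successors {w0}): φ is true.
  w1 (successors {w1}): φ is true.
  w2 (successors {w2, w3}): φ is true.
  w3 (successors {w3}): φ is true.
For instance, at w1:
  At w1: Dia (Dia s -> s) is true, p is false, so Dia (Dia s -> s) or p is true.
    At w1: Dia (Dia s -> s) requires Dia s -> s at some successor in {w1}.
      Dia s -> s holds at w1, so Dia (Dia s -> s) is true at w1.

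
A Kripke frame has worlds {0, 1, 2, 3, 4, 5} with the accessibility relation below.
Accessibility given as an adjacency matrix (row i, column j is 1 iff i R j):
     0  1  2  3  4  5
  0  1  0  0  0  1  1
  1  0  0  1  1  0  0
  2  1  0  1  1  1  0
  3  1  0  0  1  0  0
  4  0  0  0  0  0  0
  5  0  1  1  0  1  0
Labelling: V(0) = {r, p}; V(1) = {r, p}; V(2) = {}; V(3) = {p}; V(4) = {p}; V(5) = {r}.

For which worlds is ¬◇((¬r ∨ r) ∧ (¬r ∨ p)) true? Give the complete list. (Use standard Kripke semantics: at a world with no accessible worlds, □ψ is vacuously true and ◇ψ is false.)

Recall that ◇ψ holds at a world iff ψ holds at some accessible world.
Let φ = ¬◇((¬r ∨ r) ∧ (¬r ∨ p)). Evaluate φ at each world:
  0 (successors {0, 4, 5}): φ is false.
  1 (successors {2, 3}): φ is false.
  2 (successors {0, 2, 3, 4}): φ is false.
  3 (successors {0, 3}): φ is false.
  4 (successors ∅): φ is true.
  5 (successors {1, 2, 4}): φ is false.
For instance, at 1:
  At 1: ◇((¬r ∨ r) ∧ (¬r ∨ p)) is true, so ¬◇((¬r ∨ r) ∧ (¬r ∨ p)) is false.
    At 1: ◇((¬r ∨ r) ∧ (¬r ∨ p)) requires (¬r ∨ r) ∧ (¬r ∨ p) at some successor in {2, 3}.
      (¬r ∨ r) ∧ (¬r ∨ p) holds at 2, so ◇((¬r ∨ r) ∧ (¬r ∨ p)) is true at 1.
Satisfying worlds: {4}

4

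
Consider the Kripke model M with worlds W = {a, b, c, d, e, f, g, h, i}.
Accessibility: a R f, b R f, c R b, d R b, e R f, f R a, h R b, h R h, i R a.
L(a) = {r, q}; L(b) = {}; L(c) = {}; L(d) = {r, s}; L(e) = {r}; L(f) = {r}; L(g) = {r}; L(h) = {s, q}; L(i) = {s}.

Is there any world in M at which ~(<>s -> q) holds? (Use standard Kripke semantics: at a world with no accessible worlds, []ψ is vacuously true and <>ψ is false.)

No

Let φ = ~(<>s -> q). Evaluate φ at each world:
  a (successors {f}): φ is false.
  b (successors {f}): φ is false.
  c (successors {b}): φ is false.
  d (successors {b}): φ is false.
  e (successors {f}): φ is false.
  f (successors {a}): φ is false.
  g (successors ∅): φ is false.
  h (successors {b, h}): φ is false.
  i (successors {a}): φ is false.
For instance, at c:
  At c: <>s -> q is true, so ~(<>s -> q) is false.
    At c: <>s is false, q is false, so <>s -> q is true.
      At c: <>s requires s at some successor in {b}.
        At b: s is false.
      So <>s is false at c.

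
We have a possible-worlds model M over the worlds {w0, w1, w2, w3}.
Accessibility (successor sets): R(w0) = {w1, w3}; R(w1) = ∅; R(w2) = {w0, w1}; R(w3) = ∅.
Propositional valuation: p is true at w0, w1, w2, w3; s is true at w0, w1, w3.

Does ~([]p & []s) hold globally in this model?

Let φ = ~([]p & []s). Evaluate φ at each world:
  w0 (successors {w1, w3}): φ is false.
  w1 (successors ∅): φ is false.
  w2 (successors {w0, w1}): φ is false.
  w3 (successors ∅): φ is false.
Detail at w0 (counterexample):
  At w0: []p & []s is true, so ~([]p & []s) is false.
    At w0: []p is true, []s is true, so []p & []s is true.
      At w0: []p requires p at every successor {w1, w3}.
        At w1: p is true.
        At w3: p is true.
      So []p is true at w0.
      At w0: []s requires s at every successor {w1, w3}.
        At w1: s is true.
        At w3: s is true.
      So []s is true at w0.

No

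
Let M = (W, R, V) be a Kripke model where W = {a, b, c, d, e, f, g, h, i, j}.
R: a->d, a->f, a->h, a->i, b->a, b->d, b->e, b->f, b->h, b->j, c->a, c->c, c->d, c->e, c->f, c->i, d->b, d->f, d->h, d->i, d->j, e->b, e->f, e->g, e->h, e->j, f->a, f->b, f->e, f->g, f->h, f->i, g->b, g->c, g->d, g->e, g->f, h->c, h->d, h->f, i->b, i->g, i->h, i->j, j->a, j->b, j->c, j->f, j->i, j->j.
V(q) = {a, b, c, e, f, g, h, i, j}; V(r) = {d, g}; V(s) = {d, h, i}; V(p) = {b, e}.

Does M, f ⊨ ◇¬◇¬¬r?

At f: ◇¬◇¬¬r requires ¬◇¬¬r at some successor in {a, b, e, g, h, i}.
  At a: ¬◇¬¬r is false.
  At b: ¬◇¬¬r is false.
  At e: ¬◇¬¬r is false.
  At g: ¬◇¬¬r is false.
  At h: ¬◇¬¬r is false.
  At i: ¬◇¬¬r is false.
So ◇¬◇¬¬r is false at f.

No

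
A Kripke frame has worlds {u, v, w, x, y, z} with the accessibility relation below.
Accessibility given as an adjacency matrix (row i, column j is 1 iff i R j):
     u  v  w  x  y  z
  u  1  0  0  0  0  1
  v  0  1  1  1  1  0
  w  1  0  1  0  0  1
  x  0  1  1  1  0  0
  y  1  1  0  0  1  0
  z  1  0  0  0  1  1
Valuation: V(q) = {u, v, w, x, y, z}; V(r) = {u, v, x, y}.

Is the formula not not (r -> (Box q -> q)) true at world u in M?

At u: not (r -> (Box q -> q)) is false, so not not (r -> (Box q -> q)) is true.
  At u: r -> (Box q -> q) is true, so not (r -> (Box q -> q)) is false.
    At u: r is true, Box q -> q is true, so r -> (Box q -> q) is true.
      At u: Box q is true, q is true, so Box q -> q is true.

Yes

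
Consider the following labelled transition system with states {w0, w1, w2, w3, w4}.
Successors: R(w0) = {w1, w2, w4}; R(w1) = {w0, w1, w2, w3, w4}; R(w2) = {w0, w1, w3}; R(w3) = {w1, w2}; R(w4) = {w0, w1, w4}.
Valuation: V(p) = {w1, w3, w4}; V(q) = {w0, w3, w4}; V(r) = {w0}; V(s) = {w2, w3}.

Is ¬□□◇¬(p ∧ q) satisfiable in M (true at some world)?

No

Let φ = ¬□□◇¬(p ∧ q). Evaluate φ at each world:
  w0 (successors {w1, w2, w4}): φ is false.
  w1 (successors {w0, w1, w2, w3, w4}): φ is false.
  w2 (successors {w0, w1, w3}): φ is false.
  w3 (successors {w1, w2}): φ is false.
  w4 (successors {w0, w1, w4}): φ is false.
For instance, at w1:
  At w1: □□◇¬(p ∧ q) is true, so ¬□□◇¬(p ∧ q) is false.
    At w1: □□◇¬(p ∧ q) requires □◇¬(p ∧ q) at every successor {w0, w1, w2, w3, w4}.
      At w0: □◇¬(p ∧ q) is true.
      At w1: □◇¬(p ∧ q) is true.
      At w2: □◇¬(p ∧ q) is true.
      At w3: □◇¬(p ∧ q) is true.
      At w4: □◇¬(p ∧ q) is true.
    So □□◇¬(p ∧ q) is true at w1.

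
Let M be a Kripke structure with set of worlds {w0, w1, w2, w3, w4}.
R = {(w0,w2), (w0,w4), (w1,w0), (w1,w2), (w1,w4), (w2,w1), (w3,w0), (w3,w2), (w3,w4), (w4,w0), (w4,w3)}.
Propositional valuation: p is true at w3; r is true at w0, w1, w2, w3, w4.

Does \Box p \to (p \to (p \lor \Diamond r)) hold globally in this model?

Let φ = \Box p \to (p \to (p \lor \Diamond r)). Evaluate φ at each world:
  w0 (successors {w2, w4}): φ is true.
  w1 (successors {w0, w2, w4}): φ is true.
  w2 (successors {w1}): φ is true.
  w3 (successors {w0, w2, w4}): φ is true.
  w4 (successors {w0, w3}): φ is true.
For instance, at w4:
  At w4: \Box p is false, p \to (p \lor \Diamond r) is true, so \Box p \to (p \to (p \lor \Diamond r)) is true.
    At w4: \Box p requires p at every successor {w0, w3}.
      p fails at w0, so \Box p is false at w4.
    At w4: p is false, p \lor \Diamond r is true, so p \to (p \lor \Diamond r) is true.
      At w4: p is false, \Diamond r is true, so p \lor \Diamond r is true.

Yes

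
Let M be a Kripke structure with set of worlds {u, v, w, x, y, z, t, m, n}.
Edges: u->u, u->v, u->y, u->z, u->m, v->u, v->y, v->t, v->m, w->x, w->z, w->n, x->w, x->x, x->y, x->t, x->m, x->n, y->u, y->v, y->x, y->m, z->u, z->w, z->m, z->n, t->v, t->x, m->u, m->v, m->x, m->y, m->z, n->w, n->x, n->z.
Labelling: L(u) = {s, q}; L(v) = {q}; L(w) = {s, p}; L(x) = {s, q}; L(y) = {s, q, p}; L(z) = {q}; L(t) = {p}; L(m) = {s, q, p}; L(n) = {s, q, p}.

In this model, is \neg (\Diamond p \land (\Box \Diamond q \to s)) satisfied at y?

At y: \Diamond p \land (\Box \Diamond q \to s) is true, so \neg (\Diamond p \land (\Box \Diamond q \to s)) is false.
  At y: \Diamond p is true, \Box \Diamond q \to s is true, so \Diamond p \land (\Box \Diamond q \to s) is true.
    At y: \Diamond p requires p at some successor in {u, v, x, m}.
      p holds at m, so \Diamond p is true at y.
    At y: \Box \Diamond q is true, s is true, so \Box \Diamond q \to s is true.
      At y: \Box \Diamond q requires \Diamond q at every successor {u, v, x, m}.
        At u: \Diamond q is true.
        At v: \Diamond q is true.
        At x: \Diamond q is true.
        At m: \Diamond q is true.
      So \Box \Diamond q is true at y.

No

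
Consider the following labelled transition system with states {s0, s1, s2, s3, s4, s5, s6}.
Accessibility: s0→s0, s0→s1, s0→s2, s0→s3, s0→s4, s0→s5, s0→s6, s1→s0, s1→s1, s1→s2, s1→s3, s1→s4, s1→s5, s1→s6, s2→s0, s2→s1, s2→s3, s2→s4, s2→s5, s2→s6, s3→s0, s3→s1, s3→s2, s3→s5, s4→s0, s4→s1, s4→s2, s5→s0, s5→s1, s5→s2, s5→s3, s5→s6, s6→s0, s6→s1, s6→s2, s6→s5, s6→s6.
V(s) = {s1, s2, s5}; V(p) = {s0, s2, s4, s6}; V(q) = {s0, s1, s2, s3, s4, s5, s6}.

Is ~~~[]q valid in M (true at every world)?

Recall that []ψ holds at a world iff ψ holds at every accessible world, and <>ψ holds iff ψ holds at some accessible world.
Let φ = ~~~[]q. Evaluate φ at each world:
  s0 (successors {s0, s1, s2, s3, s4, s5, s6}): φ is false.
  s1 (successors {s0, s1, s2, s3, s4, s5, s6}): φ is false.
  s2 (successors {s0, s1, s3, s4, s5, s6}): φ is false.
  s3 (successors {s0, s1, s2, s5}): φ is false.
  s4 (successors {s0, s1, s2}): φ is false.
  s5 (successors {s0, s1, s2, s3, s6}): φ is false.
  s6 (successors {s0, s1, s2, s5, s6}): φ is false.
Detail at s0 (counterexample):
  At s0: ~~[]q is true, so ~~~[]q is false.
    At s0: ~[]q is false, so ~~[]q is true.
      At s0: []q is true, so ~[]q is false.

No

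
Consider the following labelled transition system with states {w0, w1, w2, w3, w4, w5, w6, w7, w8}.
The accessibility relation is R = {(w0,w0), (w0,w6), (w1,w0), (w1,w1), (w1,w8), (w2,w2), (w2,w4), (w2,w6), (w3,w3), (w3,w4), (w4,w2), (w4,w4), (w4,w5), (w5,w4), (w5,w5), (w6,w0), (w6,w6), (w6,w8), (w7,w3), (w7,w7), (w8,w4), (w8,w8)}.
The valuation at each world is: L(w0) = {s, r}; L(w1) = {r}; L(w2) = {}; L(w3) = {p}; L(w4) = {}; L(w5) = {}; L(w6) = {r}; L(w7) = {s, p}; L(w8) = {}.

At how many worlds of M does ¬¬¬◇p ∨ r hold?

Let φ = ¬¬¬◇p ∨ r. Evaluate φ at each world:
  w0 (successors {w0, w6}): φ is true.
  w1 (successors {w0, w1, w8}): φ is true.
  w2 (successors {w2, w4, w6}): φ is true.
  w3 (successors {w3, w4}): φ is false.
  w4 (successors {w2, w4, w5}): φ is true.
  w5 (successors {w4, w5}): φ is true.
  w6 (successors {w0, w6, w8}): φ is true.
  w7 (successors {w3, w7}): φ is false.
  w8 (successors {w4, w8}): φ is true.
For instance, at w2:
  At w2: ¬¬¬◇p is true, r is false, so ¬¬¬◇p ∨ r is true.
    At w2: ¬¬◇p is false, so ¬¬¬◇p is true.
      At w2: ¬◇p is true, so ¬¬◇p is false.
Satisfying worlds: {w0, w1, w2, w4, w5, w6, w8}

7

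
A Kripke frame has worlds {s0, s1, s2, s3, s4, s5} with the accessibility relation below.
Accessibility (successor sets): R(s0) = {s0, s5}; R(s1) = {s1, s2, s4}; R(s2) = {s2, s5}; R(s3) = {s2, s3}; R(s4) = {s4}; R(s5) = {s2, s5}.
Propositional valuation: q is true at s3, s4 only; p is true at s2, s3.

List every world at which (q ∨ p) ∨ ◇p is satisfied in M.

s1, s2, s3, s4, s5

Let φ = (q ∨ p) ∨ ◇p. Evaluate φ at each world:
  s0 (successors {s0, s5}): φ is false.
  s1 (successors {s1, s2, s4}): φ is true.
  s2 (successors {s2, s5}): φ is true.
  s3 (successors {s2, s3}): φ is true.
  s4 (successors {s4}): φ is true.
  s5 (successors {s2, s5}): φ is true.
For instance, at s0:
  At s0: q ∨ p is false, ◇p is false, so (q ∨ p) ∨ ◇p is false.
    At s0: ◇p requires p at some successor in {s0, s5}.
      At s0: p is false.
      At s5: p is false.
    So ◇p is false at s0.
Satisfying worlds: {s1, s2, s3, s4, s5}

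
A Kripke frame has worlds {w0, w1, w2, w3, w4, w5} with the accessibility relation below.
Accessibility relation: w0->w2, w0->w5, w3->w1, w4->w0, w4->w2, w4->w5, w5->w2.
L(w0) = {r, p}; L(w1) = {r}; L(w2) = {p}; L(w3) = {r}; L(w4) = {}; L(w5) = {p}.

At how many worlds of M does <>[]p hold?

4

Let φ = <>[]p. Evaluate φ at each world:
  w0 (successors {w2, w5}): φ is true.
  w1 (successors ∅): φ is false.
  w2 (successors ∅): φ is false.
  w3 (successors {w1}): φ is true.
  w4 (successors {w0, w2, w5}): φ is true.
  w5 (successors {w2}): φ is true.
For instance, at w5:
  At w5: <>[]p requires []p at some successor in {w2}.
    []p holds at w2, so <>[]p is true at w5.
      At w2: no accessible worlds, so []p holds vacuously.
Satisfying worlds: {w0, w3, w4, w5}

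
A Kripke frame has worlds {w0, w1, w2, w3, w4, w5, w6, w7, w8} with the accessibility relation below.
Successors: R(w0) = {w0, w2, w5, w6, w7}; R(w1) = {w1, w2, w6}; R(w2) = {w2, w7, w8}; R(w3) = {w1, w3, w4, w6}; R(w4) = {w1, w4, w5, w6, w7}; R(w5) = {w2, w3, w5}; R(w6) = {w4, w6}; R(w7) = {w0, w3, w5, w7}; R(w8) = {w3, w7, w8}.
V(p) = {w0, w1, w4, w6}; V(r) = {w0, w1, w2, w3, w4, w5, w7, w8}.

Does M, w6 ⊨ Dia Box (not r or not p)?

No

At w6: Dia Box (not r or not p) requires Box (not r or not p) at some successor in {w4, w6}.
  At w4: Box (not r or not p) is false.
  At w6: Box (not r or not p) is false.
So Dia Box (not r or not p) is false at w6.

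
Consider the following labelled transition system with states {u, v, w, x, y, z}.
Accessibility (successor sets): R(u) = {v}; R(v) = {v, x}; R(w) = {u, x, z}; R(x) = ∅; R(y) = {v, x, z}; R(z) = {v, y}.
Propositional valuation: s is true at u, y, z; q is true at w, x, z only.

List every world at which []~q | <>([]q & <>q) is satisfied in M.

u, x, z

Recall that []ψ holds at a world iff ψ holds at every accessible world, and <>ψ holds iff ψ holds at some accessible world.
Let φ = []~q | <>([]q & <>q). Evaluate φ at each world:
  u (successors {v}): φ is true.
  v (successors {v, x}): φ is false.
  w (successors {u, x, z}): φ is false.
  x (successors ∅): φ is true.
  y (successors {v, x, z}): φ is false.
  z (successors {v, y}): φ is true.
For instance, at z:
  At z: []~q is true, <>([]q & <>q) is false, so []~q | <>([]q & <>q) is true.
    At z: []~q requires ~q at every successor {v, y}.
      At v: ~q is true.
      At y: ~q is true.
    So []~q is true at z.
    At z: <>([]q & <>q) requires []q & <>q at some successor in {v, y}.
      At v: []q & <>q is false.
      At y: []q & <>q is false.
    So <>([]q & <>q) is false at z.
Satisfying worlds: {u, x, z}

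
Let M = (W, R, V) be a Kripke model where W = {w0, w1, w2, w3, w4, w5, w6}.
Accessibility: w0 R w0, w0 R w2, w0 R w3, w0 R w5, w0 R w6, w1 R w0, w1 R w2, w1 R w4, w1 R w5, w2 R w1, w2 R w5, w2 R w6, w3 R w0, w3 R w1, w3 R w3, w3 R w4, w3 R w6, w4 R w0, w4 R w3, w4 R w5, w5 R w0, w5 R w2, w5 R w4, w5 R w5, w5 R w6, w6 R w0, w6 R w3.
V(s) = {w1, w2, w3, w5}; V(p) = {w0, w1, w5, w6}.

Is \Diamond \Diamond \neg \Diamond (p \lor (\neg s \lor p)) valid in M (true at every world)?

No

Recall that \Diamond ψ holds at a world iff ψ holds at some accessible world.
Let φ = \Diamond \Diamond \neg \Diamond (p \lor (\neg s \lor p)). Evaluate φ at each world:
  w0 (successors {w0, w2, w3, w5, w6}): φ is false.
  w1 (successors {w0, w2, w4, w5}): φ is false.
  w2 (successors {w1, w5, w6}): φ is false.
  w3 (successors {w0, w1, w3, w4, w6}): φ is false.
  w4 (successors {w0, w3, w5}): φ is false.
  w5 (successors {w0, w2, w4, w5, w6}): φ is false.
  w6 (successors {w0, w3}): φ is false.
Detail at w0 (counterexample):
  At w0: \Diamond \Diamond \neg \Diamond (p \lor (\neg s \lor p)) requires \Diamond \neg \Diamond (p \lor (\neg s \lor p)) at some successor in {w0, w2, w3, w5, w6}.
    At w0: \Diamond \neg \Diamond (p \lor (\neg s \lor p)) is false.
    At w2: \Diamond \neg \Diamond (p \lor (\neg s \lor p)) is false.
    At w3: \Diamond \neg \Diamond (p \lor (\neg s \lor p)) is false.
    At w5: \Diamond \neg \Diamond (p \lor (\neg s \lor p)) is false.
    At w6: \Diamond \neg \Diamond (p \lor (\neg s \lor p)) is false.
  So \Diamond \Diamond \neg \Diamond (p \lor (\neg s \lor p)) is false at w0.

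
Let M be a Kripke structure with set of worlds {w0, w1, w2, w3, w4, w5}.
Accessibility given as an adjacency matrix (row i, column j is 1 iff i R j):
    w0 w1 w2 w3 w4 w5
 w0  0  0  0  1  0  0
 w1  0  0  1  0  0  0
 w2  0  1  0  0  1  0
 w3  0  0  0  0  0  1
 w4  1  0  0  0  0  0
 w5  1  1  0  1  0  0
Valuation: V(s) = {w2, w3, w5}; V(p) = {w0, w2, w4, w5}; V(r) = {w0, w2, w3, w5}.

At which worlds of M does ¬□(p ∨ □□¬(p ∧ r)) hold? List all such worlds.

Let φ = ¬□(p ∨ □□¬(p ∧ r)). Evaluate φ at each world:
  w0 (successors {w3}): φ is true.
  w1 (successors {w2}): φ is false.
  w2 (successors {w1, w4}): φ is false.
  w3 (successors {w5}): φ is false.
  w4 (successors {w0}): φ is false.
  w5 (successors {w0, w1, w3}): φ is true.
For instance, at w1:
  At w1: □(p ∨ □□¬(p ∧ r)) is true, so ¬□(p ∨ □□¬(p ∧ r)) is false.
    At w1: □(p ∨ □□¬(p ∧ r)) requires p ∨ □□¬(p ∧ r) at every successor {w2}.
      At w2: p ∨ □□¬(p ∧ r) is true.
    So □(p ∨ □□¬(p ∧ r)) is true at w1.
Satisfying worlds: {w0, w5}

w0, w5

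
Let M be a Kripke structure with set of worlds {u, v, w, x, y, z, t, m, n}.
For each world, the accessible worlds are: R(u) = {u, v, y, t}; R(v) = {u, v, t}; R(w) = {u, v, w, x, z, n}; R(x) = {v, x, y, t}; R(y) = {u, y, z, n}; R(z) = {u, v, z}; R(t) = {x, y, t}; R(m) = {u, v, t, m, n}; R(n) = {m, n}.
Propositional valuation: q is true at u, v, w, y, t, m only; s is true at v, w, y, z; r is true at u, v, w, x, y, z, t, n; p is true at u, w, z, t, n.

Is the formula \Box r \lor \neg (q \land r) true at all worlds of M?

Yes

Recall that \Box ψ holds at a world iff ψ holds at every accessible world, and \Diamond ψ holds iff ψ holds at some accessible world.
Let φ = \Box r \lor \neg (q \land r). Evaluate φ at each world:
  u (successors {u, v, y, t}): φ is true.
  v (successors {u, v, t}): φ is true.
  w (successors {u, v, w, x, z, n}): φ is true.
  x (successors {v, x, y, t}): φ is true.
  y (successors {u, y, z, n}): φ is true.
  z (successors {u, v, z}): φ is true.
  t (successors {x, y, t}): φ is true.
  m (successors {u, v, t, m, n}): φ is true.
  n (successors {m, n}): φ is true.
For instance, at m:
  At m: \Box r is false, \neg (q \land r) is true, so \Box r \lor \neg (q \land r) is true.
    At m: \Box r requires r at every successor {u, v, t, m, n}.
      r fails at m, so \Box r is false at m.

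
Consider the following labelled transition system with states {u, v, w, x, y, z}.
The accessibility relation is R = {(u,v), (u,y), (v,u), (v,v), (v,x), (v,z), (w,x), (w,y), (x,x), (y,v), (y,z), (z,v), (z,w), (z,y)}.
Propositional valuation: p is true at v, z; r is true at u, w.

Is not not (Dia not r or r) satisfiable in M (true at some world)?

Recall that Dia ψ holds at a world iff ψ holds at some accessible world.
Let φ = not not (Dia not r or r). Evaluate φ at each world:
  u (successors {v, y}): φ is true.
  v (successors {u, v, x, z}): φ is true.
  w (successors {x, y}): φ is true.
  x (successors {x}): φ is true.
  y (successors {v, z}): φ is true.
  z (successors {v, w, y}): φ is true.
Detail at u (witness):
  At u: not (Dia not r or r) is false, so not not (Dia not r or r) is true.
    At u: Dia not r or r is true, so not (Dia not r or r) is false.
      At u: Dia not r is true, r is true, so Dia not r or r is true.

Yes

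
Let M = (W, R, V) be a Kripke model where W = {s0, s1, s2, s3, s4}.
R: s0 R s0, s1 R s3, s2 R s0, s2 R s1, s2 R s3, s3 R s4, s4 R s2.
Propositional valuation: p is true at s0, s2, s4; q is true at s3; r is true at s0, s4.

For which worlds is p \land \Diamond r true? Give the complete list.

s0, s2

Let φ = p \land \Diamond r. Evaluate φ at each world:
  s0 (successors {s0}): φ is true.
  s1 (successors {s3}): φ is false.
  s2 (successors {s0, s1, s3}): φ is true.
  s3 (successors {s4}): φ is false.
  s4 (successors {s2}): φ is false.
For instance, at s4:
  At s4: p is true, \Diamond r is false, so p \land \Diamond r is false.
    At s4: \Diamond r requires r at some successor in {s2}.
      At s2: r is false.
    So \Diamond r is false at s4.
Satisfying worlds: {s0, s2}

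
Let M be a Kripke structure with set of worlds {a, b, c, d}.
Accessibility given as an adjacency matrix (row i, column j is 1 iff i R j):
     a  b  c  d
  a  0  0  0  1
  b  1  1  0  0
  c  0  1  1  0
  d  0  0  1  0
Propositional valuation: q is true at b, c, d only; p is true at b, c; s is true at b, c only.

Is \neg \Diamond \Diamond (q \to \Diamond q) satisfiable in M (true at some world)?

Let φ = \neg \Diamond \Diamond (q \to \Diamond q). Evaluate φ at each world:
  a (successors {d}): φ is false.
  b (successors {a, b}): φ is false.
  c (successors {b, c}): φ is false.
  d (successors {c}): φ is false.
For instance, at c:
  At c: \Diamond \Diamond (q \to \Diamond q) is true, so \neg \Diamond \Diamond (q \to \Diamond q) is false.
    At c: \Diamond \Diamond (q \to \Diamond q) requires \Diamond (q \to \Diamond q) at some successor in {b, c}.
      \Diamond (q \to \Diamond q) holds at b, so \Diamond \Diamond (q \to \Diamond q) is true at c.

No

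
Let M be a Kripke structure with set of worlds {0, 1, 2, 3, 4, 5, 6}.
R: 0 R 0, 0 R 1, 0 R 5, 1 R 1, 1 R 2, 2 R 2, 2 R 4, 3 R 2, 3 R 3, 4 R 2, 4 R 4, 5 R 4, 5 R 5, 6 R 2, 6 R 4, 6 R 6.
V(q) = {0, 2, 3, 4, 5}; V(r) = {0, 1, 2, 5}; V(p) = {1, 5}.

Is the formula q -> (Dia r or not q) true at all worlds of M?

Yes

Let φ = q -> (Dia r or not q). Evaluate φ at each world:
  0 (successors {0, 1, 5}): φ is true.
  1 (successors {1, 2}): φ is true.
  2 (successors {2, 4}): φ is true.
  3 (successors {2, 3}): φ is true.
  4 (successors {2, 4}): φ is true.
  5 (successors {4, 5}): φ is true.
  6 (successors {2, 4, 6}): φ is true.
For instance, at 6:
  At 6: q is false, Dia r or not q is true, so q -> (Dia r or not q) is true.
    At 6: Dia r is true, not q is true, so Dia r or not q is true.
      At 6: Dia r requires r at some successor in {2, 4, 6}.
        r holds at 2, so Dia r is true at 6.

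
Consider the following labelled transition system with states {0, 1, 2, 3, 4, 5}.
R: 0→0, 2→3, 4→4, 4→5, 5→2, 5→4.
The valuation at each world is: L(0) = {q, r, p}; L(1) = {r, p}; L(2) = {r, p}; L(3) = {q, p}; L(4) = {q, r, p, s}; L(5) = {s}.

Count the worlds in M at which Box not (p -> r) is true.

3

Recall that Box ψ holds at a world iff ψ holds at every accessible world, and Dia ψ holds iff ψ holds at some accessible world.
Let φ = Box not (p -> r). Evaluate φ at each world:
  0 (successors {0}): φ is false.
  1 (successors ∅): φ is true.
  2 (successors {3}): φ is true.
  3 (successors ∅): φ is true.
  4 (successors {4, 5}): φ is false.
  5 (successors {2, 4}): φ is false.
For instance, at 0:
  At 0: Box not (p -> r) requires not (p -> r) at every successor {0}.
    not (p -> r) fails at 0, so Box not (p -> r) is false at 0.
Satisfying worlds: {1, 2, 3}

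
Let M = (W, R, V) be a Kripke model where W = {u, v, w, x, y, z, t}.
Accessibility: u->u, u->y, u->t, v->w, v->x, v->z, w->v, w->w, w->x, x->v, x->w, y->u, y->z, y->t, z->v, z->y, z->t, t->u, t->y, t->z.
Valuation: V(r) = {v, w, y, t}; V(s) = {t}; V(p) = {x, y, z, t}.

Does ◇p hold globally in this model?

Let φ = ◇p. Evaluate φ at each world:
  u (successors {u, y, t}): φ is true.
  v (successors {w, x, z}): φ is true.
  w (successors {v, w, x}): φ is true.
  x (successors {v, w}): φ is false.
  y (successors {u, z, t}): φ is true.
  z (successors {v, y, t}): φ is true.
  t (successors {u, y, z}): φ is true.
Detail at x (counterexample):
  At x: ◇p requires p at some successor in {v, w}.
    At v: p is false.
    At w: p is false.
  So ◇p is false at x.

No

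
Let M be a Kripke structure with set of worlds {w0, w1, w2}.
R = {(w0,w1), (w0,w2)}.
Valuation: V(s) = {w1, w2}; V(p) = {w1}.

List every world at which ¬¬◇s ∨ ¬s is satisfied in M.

Let φ = ¬¬◇s ∨ ¬s. Evaluate φ at each world:
  w0 (successors {w1, w2}): φ is true.
  w1 (successors ∅): φ is false.
  w2 (successors ∅): φ is false.
For instance, at w0:
  At w0: ¬¬◇s is true, ¬s is true, so ¬¬◇s ∨ ¬s is true.
    At w0: ¬◇s is false, so ¬¬◇s is true.
      At w0: ◇s is true, so ¬◇s is false.
Satisfying worlds: {w0}

w0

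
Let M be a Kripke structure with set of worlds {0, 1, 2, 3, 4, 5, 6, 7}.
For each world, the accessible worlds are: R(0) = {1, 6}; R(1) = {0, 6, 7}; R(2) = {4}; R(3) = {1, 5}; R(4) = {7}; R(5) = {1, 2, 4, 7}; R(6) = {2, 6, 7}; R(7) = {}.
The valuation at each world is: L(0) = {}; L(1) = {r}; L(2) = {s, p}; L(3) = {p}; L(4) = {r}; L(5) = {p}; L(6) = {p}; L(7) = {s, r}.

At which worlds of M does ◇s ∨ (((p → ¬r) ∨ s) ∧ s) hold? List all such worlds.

1, 2, 4, 5, 6, 7

Let φ = ◇s ∨ (((p → ¬r) ∨ s) ∧ s). Evaluate φ at each world:
  0 (successors {1, 6}): φ is false.
  1 (successors {0, 6, 7}): φ is true.
  2 (successors {4}): φ is true.
  3 (successors {1, 5}): φ is false.
  4 (successors {7}): φ is true.
  5 (successors {1, 2, 4, 7}): φ is true.
  6 (successors {2, 6, 7}): φ is true.
  7 (successors ∅): φ is true.
For instance, at 5:
  At 5: ◇s is true, ((p → ¬r) ∨ s) ∧ s is false, so ◇s ∨ (((p → ¬r) ∨ s) ∧ s) is true.
    At 5: ◇s requires s at some successor in {1, 2, 4, 7}.
      s holds at 2, so ◇s is true at 5.
Satisfying worlds: {1, 2, 4, 5, 6, 7}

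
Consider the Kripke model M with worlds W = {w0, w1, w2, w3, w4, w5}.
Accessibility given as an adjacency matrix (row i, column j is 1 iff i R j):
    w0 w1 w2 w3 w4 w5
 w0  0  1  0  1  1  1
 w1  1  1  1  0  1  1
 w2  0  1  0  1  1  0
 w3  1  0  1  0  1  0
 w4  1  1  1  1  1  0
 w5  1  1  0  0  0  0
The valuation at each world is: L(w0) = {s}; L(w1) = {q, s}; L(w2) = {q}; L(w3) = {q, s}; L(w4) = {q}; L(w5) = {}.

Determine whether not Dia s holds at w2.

No

Recall that Dia ψ holds at a world iff ψ holds at some accessible world.
At w2: Dia s is true, so not Dia s is false.
  At w2: Dia s requires s at some successor in {w1, w3, w4}.
    s holds at w1, so Dia s is true at w2.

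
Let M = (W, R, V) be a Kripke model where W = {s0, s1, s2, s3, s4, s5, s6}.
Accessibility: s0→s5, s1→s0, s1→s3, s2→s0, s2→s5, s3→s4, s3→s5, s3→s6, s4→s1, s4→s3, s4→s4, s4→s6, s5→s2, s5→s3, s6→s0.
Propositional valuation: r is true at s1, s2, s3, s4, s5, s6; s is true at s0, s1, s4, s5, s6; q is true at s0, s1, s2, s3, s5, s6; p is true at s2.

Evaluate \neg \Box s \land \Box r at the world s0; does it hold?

No

At s0: \neg \Box s is false, \Box r is true, so \neg \Box s \land \Box r is false.
  At s0: \Box s is true, so \neg \Box s is false.
    At s0: \Box s requires s at every successor {s5}.
      At s5: s is true.
    So \Box s is true at s0.
  At s0: \Box r requires r at every successor {s5}.
    At s5: r is true.
  So \Box r is true at s0.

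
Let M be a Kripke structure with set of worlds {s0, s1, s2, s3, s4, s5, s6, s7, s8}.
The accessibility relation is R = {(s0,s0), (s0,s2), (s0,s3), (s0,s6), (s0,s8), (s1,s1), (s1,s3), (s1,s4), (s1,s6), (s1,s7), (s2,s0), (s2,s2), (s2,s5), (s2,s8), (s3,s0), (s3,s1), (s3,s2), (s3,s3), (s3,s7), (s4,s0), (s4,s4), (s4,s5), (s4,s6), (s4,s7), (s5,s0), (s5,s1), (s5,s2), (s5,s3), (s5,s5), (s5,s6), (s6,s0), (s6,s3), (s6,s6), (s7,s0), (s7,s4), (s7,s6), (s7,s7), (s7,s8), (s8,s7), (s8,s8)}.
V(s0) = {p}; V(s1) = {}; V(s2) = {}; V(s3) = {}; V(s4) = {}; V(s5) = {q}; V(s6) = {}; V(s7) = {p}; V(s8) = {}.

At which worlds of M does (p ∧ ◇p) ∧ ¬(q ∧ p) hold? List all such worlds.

s0, s7

Let φ = (p ∧ ◇p) ∧ ¬(q ∧ p). Evaluate φ at each world:
  s0 (successors {s0, s2, s3, s6, s8}): φ is true.
  s1 (successors {s1, s3, s4, s6, s7}): φ is false.
  s2 (successors {s0, s2, s5, s8}): φ is false.
  s3 (successors {s0, s1, s2, s3, s7}): φ is false.
  s4 (successors {s0, s4, s5, s6, s7}): φ is false.
  s5 (successors {s0, s1, s2, s3, s5, s6}): φ is false.
  s6 (successors {s0, s3, s6}): φ is false.
  s7 (successors {s0, s4, s6, s7, s8}): φ is true.
  s8 (successors {s7, s8}): φ is false.
For instance, at s6:
  At s6: p ∧ ◇p is false, ¬(q ∧ p) is true, so (p ∧ ◇p) ∧ ¬(q ∧ p) is false.
    At s6: p is false, ◇p is true, so p ∧ ◇p is false.
      At s6: ◇p requires p at some successor in {s0, s3, s6}.
        p holds at s0, so ◇p is true at s6.
Satisfying worlds: {s0, s7}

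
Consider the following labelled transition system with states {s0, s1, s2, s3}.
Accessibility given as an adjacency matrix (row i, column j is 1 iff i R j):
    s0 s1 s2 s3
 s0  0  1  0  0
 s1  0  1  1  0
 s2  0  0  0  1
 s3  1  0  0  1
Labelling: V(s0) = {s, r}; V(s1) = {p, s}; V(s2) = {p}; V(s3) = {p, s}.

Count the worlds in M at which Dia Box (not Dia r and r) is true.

Recall that Box ψ holds at a world iff ψ holds at every accessible world, and Dia ψ holds iff ψ holds at some accessible world.
Let φ = Dia Box (not Dia r and r). Evaluate φ at each world:
  s0 (successors {s1}): φ is false.
  s1 (successors {s1, s2}): φ is false.
  s2 (successors {s3}): φ is false.
  s3 (successors {s0, s3}): φ is false.
For instance, at s1:
  At s1: Dia Box (not Dia r and r) requires Box (not Dia r and r) at some successor in {s1, s2}.
    At s1: Box (not Dia r and r) is false.
    At s2: Box (not Dia r and r) is false.
  So Dia Box (not Dia r and r) is false at s1.
Satisfying worlds: none.

0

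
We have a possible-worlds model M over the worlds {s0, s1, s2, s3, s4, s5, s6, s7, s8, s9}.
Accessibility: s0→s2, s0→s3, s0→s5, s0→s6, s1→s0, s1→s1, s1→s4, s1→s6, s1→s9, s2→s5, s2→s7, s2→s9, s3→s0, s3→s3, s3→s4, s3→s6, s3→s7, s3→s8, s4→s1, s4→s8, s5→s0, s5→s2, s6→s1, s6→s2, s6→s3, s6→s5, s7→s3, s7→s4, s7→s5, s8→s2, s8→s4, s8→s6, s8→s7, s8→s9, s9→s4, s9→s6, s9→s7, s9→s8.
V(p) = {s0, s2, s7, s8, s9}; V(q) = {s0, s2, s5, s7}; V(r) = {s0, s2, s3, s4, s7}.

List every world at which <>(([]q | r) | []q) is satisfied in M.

Recall that []ψ holds at a world iff ψ holds at every accessible world, and <>ψ holds iff ψ holds at some accessible world.
Let φ = <>(([]q | r) | []q). Evaluate φ at each world:
  s0 (successors {s2, s3, s5, s6}): φ is true.
  s1 (successors {s0, s1, s4, s6, s9}): φ is true.
  s2 (successors {s5, s7, s9}): φ is true.
  s3 (successors {s0, s3, s4, s6, s7, s8}): φ is true.
  s4 (successors {s1, s8}): φ is false.
  s5 (successors {s0, s2}): φ is true.
  s6 (successors {s1, s2, s3, s5}): φ is true.
  s7 (successors {s3, s4, s5}): φ is true.
  s8 (successors {s2, s4, s6, s7, s9}): φ is true.
  s9 (successors {s4, s6, s7, s8}): φ is true.
For instance, at s4:
  At s4: <>(([]q | r) | []q) requires ([]q | r) | []q at some successor in {s1, s8}.
    At s1: ([]q | r) | []q is false.
    At s8: ([]q | r) | []q is false.
  So <>(([]q | r) | []q) is false at s4.
Satisfying worlds: {s0, s1, s2, s3, s5, s6, s7, s8, s9}

s0, s1, s2, s3, s5, s6, s7, s8, s9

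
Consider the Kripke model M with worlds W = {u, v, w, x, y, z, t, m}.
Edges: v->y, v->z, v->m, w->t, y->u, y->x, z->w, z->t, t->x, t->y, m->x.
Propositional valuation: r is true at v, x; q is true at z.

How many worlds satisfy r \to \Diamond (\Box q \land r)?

6

Let φ = r \to \Diamond (\Box q \land r). Evaluate φ at each world:
  u (successors ∅): φ is true.
  v (successors {y, z, m}): φ is false.
  w (successors {t}): φ is true.
  x (successors ∅): φ is false.
  y (successors {u, x}): φ is true.
  z (successors {w, t}): φ is true.
  t (successors {x, y}): φ is true.
  m (successors {x}): φ is true.
For instance, at y:
  At y: r is false, \Diamond (\Box q \land r) is true, so r \to \Diamond (\Box q \land r) is true.
    At y: \Diamond (\Box q \land r) requires \Box q \land r at some successor in {u, x}.
      \Box q \land r holds at x, so \Diamond (\Box q \land r) is true at y.
Satisfying worlds: {u, w, y, z, t, m}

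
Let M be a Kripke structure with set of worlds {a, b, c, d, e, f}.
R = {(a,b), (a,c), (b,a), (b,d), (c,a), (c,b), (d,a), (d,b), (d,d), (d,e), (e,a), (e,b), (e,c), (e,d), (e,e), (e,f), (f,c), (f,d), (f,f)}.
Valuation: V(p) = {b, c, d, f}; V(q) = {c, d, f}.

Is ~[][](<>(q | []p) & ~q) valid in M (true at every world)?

Yes

Recall that []ψ holds at a world iff ψ holds at every accessible world, and <>ψ holds iff ψ holds at some accessible world.
Let φ = ~[][](<>(q | []p) & ~q). Evaluate φ at each world:
  a (successors {b, c}): φ is true.
  b (successors {a, d}): φ is true.
  c (successors {a, b}): φ is true.
  d (successors {a, b, d, e}): φ is true.
  e (successors {a, b, c, d, e, f}): φ is true.
  f (successors {c, d, f}): φ is true.
For instance, at c:
  At c: [][](<>(q | []p) & ~q) is false, so ~[][](<>(q | []p) & ~q) is true.
    At c: [][](<>(q | []p) & ~q) requires [](<>(q | []p) & ~q) at every successor {a, b}.
      [](<>(q | []p) & ~q) fails at a, so [][](<>(q | []p) & ~q) is false at c.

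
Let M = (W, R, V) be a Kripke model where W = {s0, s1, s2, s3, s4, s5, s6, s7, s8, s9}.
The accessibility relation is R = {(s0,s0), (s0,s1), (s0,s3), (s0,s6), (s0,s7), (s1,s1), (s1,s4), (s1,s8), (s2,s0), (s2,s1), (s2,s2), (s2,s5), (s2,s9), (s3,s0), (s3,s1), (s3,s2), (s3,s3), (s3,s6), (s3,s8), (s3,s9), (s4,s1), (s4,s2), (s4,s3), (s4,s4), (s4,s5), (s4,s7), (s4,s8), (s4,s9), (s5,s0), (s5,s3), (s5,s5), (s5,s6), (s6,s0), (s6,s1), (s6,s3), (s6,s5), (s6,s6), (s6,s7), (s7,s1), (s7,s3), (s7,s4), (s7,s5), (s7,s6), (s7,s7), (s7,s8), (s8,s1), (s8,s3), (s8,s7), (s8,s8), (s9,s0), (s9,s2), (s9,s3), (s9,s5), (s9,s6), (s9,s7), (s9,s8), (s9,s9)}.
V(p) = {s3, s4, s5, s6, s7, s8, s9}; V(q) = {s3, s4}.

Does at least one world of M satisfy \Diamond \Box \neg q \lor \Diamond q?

Let φ = \Diamond \Box \neg q \lor \Diamond q. Evaluate φ at each world:
  s0 (successors {s0, s1, s3, s6, s7}): φ is true.
  s1 (successors {s1, s4, s8}): φ is true.
  s2 (successors {s0, s1, s2, s5, s9}): φ is true.
  s3 (successors {s0, s1, s2, s3, s6, s8, s9}): φ is true.
  s4 (successors {s1, s2, s3, s4, s5, s7, s8, s9}): φ is true.
  s5 (successors {s0, s3, s5, s6}): φ is true.
  s6 (successors {s0, s1, s3, s5, s6, s7}): φ is true.
  s7 (successors {s1, s3, s4, s5, s6, s7, s8}): φ is true.
  s8 (successors {s1, s3, s7, s8}): φ is true.
  s9 (successors {s0, s2, s3, s5, s6, s7, s8, s9}): φ is true.
Detail at s0 (witness):
  At s0: \Diamond \Box \neg q is false, \Diamond q is true, so \Diamond \Box \neg q \lor \Diamond q is true.
    At s0: \Diamond \Box \neg q requires \Box \neg q at some successor in {s0, s1, s3, s6, s7}.
      At s0: \Box \neg q is false.
      At s1: \Box \neg q is false.
      At s3: \Box \neg q is false.
      At s6: \Box \neg q is false.
      At s7: \Box \neg q is false.
    So \Diamond \Box \neg q is false at s0.
    At s0: \Diamond q requires q at some successor in {s0, s1, s3, s6, s7}.
      q holds at s3, so \Diamond q is true at s0.

Yes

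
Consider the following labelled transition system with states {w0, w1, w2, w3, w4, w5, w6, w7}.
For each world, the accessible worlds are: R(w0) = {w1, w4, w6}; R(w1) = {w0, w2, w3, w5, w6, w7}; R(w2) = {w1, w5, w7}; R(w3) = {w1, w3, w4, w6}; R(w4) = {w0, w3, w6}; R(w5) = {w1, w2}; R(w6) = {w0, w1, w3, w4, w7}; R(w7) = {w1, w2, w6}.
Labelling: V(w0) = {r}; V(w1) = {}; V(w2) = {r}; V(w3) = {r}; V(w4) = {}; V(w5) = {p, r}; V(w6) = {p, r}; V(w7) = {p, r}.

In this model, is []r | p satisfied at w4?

Yes

At w4: []r is true, p is false, so []r | p is true.
  At w4: []r requires r at every successor {w0, w3, w6}.
    At w0: r is true.
    At w3: r is true.
    At w6: r is true.
  So []r is true at w4.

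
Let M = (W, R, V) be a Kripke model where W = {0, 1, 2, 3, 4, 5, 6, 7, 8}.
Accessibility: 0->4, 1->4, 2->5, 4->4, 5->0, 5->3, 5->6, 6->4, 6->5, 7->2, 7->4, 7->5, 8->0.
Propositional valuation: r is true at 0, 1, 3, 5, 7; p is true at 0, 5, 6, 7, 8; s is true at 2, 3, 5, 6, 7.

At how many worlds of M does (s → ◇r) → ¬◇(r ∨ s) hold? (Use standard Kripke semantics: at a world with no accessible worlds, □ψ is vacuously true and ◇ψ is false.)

Let φ = (s → ◇r) → ¬◇(r ∨ s). Evaluate φ at each world:
  0 (successors {4}): φ is true.
  1 (successors {4}): φ is true.
  2 (successors {5}): φ is false.
  3 (successors ∅): φ is true.
  4 (successors {4}): φ is true.
  5 (successors {0, 3, 6}): φ is false.
  6 (successors {4, 5}): φ is false.
  7 (successors {2, 4, 5}): φ is false.
  8 (successors {0}): φ is false.
For instance, at 4:
  At 4: s → ◇r is true, ¬◇(r ∨ s) is true, so (s → ◇r) → ¬◇(r ∨ s) is true.
    At 4: s is false, ◇r is false, so s → ◇r is true.
      At 4: ◇r requires r at some successor in {4}.
        At 4: r is false.
      So ◇r is false at 4.
    At 4: ◇(r ∨ s) is false, so ¬◇(r ∨ s) is true.
      At 4: ◇(r ∨ s) requires r ∨ s at some successor in {4}.
        At 4: r ∨ s is false.
      So ◇(r ∨ s) is false at 4.
Satisfying worlds: {0, 1, 3, 4}

4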